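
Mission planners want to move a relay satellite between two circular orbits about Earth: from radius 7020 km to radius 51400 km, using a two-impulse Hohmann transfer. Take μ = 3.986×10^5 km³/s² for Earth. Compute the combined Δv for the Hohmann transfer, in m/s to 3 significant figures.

Transfer-ellipse semi-major axis a_t = (r₁ + r₂)/2 = (7020 + 51400)/2 = 29210 km.
At r₁ the circular-orbit speed is v₁ = √(μ/r₁) = 7.53529 km/s.
Transfer-orbit speed at r₁ (vis-viva equation): v_p = √[μ(2/r₁ − 1/a_t)] = 9.99576 km/s.
First burn Δv₁ = |v_p − v₁| = 2.460 km/s.
At r₂, v₂ = √(μ/r₂) = 2.785 km/s.
Transfer-orbit speed at r₂: v_a = √[μ(2/r₂ − 1/a_t)] = 1.365 km/s.
Second burn Δv₂ = |v₂ − v_a| = 1.420 km/s.
Δv = Δv₁ + Δv₂ = 2.460 + 1.420 = 3.880 km/s.

Δv = 3880 m/s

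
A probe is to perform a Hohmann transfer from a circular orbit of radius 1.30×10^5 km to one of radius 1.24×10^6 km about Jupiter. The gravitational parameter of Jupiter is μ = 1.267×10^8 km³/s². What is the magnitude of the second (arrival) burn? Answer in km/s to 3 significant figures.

Δv₂ = 5.70 km/s

Semi-major axis of the transfer orbit: a_t = (1.300×10^5 + 1.240×10^6)/2 = 6.850×10^5 km.
Circular speed at r = 1.240×10^6 km: v_c = √(μ/r) = 10.1083 km/s.
Transfer-orbit speed at the same r (vis-viva, a = a_t): v_t = √[μ(2/r − 1/a_t)] = 4.40356 km/s.
Δv₂ = |v_t − v_c| = |4.40356 − 10.1083| = 5.705 km/s.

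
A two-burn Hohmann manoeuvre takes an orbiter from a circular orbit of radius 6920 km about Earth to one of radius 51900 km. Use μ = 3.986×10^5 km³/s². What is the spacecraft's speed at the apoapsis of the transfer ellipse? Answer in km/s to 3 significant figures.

v = 1.34 km/s

The Hohmann ellipse has a_t = (r₁ + r₂)/2 = 29410 km.
At apoapsis, r = 51900 km.
Vis-viva: v = √[μ(2/r − 1/a_t)] = √[3.986×10^5 × (2/51900 − 1/29410)] = 1.344 km/s.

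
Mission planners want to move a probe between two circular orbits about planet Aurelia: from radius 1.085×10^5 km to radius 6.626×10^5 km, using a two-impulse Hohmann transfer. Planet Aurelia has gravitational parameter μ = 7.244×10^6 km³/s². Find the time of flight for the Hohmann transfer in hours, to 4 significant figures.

Semi-major axis of the transfer orbit: a_t = (1.085×10^5 + 6.626×10^5)/2 = 3.8555×10^5 km.
Transfer time t = π√(a_t³/μ) = π√((3.8555×10^5)³ / 7.244×10^6) = 2.7944×10^5 s.
Converting: 2.7944×10^5 s ÷ 3600 s/hour = 77.62 hours.

t = 77.62 hours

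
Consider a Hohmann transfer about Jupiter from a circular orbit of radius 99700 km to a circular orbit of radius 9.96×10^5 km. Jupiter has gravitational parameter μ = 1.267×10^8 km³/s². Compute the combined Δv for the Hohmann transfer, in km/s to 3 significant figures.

Δv = 18.9 km/s

The Hohmann ellipse has a_t = (r₁ + r₂)/2 = 5.4785×10^5 km.
Circular speed at r₁: v₁ = √(μ/r₁) = √(1.267×10^8/99700) = 35.6485 km/s.
Transfer-orbit speed at r₁ (v² = μ(2/r − 1/a)): v_p = √[μ(2/r₁ − 1/a_t)] = 48.0662 km/s.
First burn Δv₁ = |v_p − v₁| = 12.4177 km/s.
At r₂, v₂ = √(μ/r₂) = 11.27869 km/s.
Transfer-orbit speed at r₂: v_a = √[μ(2/r₂ − 1/a_t)] = 4.811443 km/s.
Second burn Δv₂ = |v₂ − v_a| = 6.46725 km/s.
Total Δv = Δv₁ + Δv₂ = 18.88 km/s.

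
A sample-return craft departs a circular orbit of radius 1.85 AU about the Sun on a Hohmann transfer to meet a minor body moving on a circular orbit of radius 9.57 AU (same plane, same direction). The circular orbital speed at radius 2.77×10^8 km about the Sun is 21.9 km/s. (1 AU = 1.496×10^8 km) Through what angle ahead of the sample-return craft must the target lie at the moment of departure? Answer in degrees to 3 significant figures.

φ = 97.0°

From the circular-orbit relation v² = μ/r at r = 2.77×10^8 km: μ = v²r = (21.9)² × 2.77×10^8 = 1.32852×10^11 km³/s².
In km: r₁ = 1.85 × 1.496×10^8 = 2.7676×10^8 km; r₂ = 9.57 × 1.496×10^8 = 1.431672×10^9 km.
Transfer-ellipse semi-major axis a_t = (r₁ + r₂)/2 = (2.7676×10^8 + 1.431672×10^9)/2 = 8.54216×10^8 km.
The half-period of the transfer ellipse is t = π√(a_t³/μ) = 2.152×10^8 s.
The target's mean motion on its circular orbit is ω₂ = √(μ/r₂³) = 6.729×10^-9 rad/s.
Angle swept by the target during transfer: ω₂·t = 1.448 rad = 82.96°.
The sample-return craft traverses 180° on the transfer ellipse, so the target must lead by 180° − 82.96° = 97.0°.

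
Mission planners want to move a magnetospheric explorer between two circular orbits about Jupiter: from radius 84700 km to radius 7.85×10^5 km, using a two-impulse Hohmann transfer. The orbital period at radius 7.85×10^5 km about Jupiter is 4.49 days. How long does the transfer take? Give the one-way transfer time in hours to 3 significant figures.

t = 22.2 hours

From Kepler's third law T² = 4π²r³/μ at r = 7.85×10^5 km, T = 4.49 days = 4.49 × 86400 s = 3.87936×10^5 s: μ = 4π²r³/T² = 1.26896×10^8 km³/s².
Semi-major axis of the transfer orbit: a_t = (84700 + 7.850×10^5)/2 = 4.3485×10^5 km.
By Kepler's third law the transfer-orbit period is T = 2π√(a_t³/μ), so t = T/2 = 79970 s.
Converting: 79970 s ÷ 3600 s/hour = 22.2 hours.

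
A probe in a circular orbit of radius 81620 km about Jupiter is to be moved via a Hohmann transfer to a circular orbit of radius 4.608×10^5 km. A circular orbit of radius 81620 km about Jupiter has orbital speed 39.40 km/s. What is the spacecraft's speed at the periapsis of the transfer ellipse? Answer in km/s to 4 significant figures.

v = 51.36 km/s

From the circular-orbit relation v² = μ/r at r = 81620 km: μ = v²r = (39.40)² × 81620 = 1.26704×10^8 km³/s².
Semi-major axis of the transfer orbit: a_t = (81620 + 4.608×10^5)/2 = 2.7121×10^5 km.
At periapsis, r = 81620 km.
Vis-viva: v = √[μ(2/r − 1/a_t)] = √[1.26704×10^8 × (2/81620 − 1/2.7121×10^5)] = 51.36 km/s.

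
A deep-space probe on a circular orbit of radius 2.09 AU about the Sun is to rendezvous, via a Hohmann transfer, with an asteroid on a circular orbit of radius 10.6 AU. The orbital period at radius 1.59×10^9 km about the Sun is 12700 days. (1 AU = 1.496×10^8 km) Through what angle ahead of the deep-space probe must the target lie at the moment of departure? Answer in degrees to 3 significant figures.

From Kepler's third law T² = 4π²r³/μ at r = 1.59×10^9 km, T = 12700 days = 12700 × 86400 s = 1.09728×10^9 s: μ = 4π²r³/T² = 1.31800×10^11 km³/s².
In km: r₁ = 2.09 × 1.496×10^8 = 3.12664×10^8 km; r₂ = 10.6 × 1.496×10^8 = 1.58576×10^9 km.
Transfer-ellipse semi-major axis a_t = (r₁ + r₂)/2 = (3.12664×10^8 + 1.58576×10^9)/2 = 9.49212×10^8 km.
The half-period of the transfer ellipse is t = π√(a_t³/μ) = 2.5307×10^8 s.
The target's mean motion on its circular orbit is ω₂ = √(μ/r₂³) = 5.7491×10^-9 rad/s.
Angle swept by the target during transfer: ω₂·t = 1.4549 rad = 83.36°.
Arrival is 180° from departure on the ellipse, so φ = 180° − 83.36° = 96.6°.

φ = 96.6°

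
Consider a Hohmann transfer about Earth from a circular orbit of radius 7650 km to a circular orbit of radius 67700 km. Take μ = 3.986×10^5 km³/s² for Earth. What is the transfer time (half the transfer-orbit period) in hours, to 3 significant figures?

t = 10.1 hours

Transfer-ellipse semi-major axis a_t = (r₁ + r₂)/2 = (7650 + 67700)/2 = 37675 km.
By Kepler's third law the transfer-orbit period is T = 2π√(a_t³/μ), so t = T/2 = 36390 s.
Converting: 36390 s ÷ 3600 s/hour = 10.1 hours.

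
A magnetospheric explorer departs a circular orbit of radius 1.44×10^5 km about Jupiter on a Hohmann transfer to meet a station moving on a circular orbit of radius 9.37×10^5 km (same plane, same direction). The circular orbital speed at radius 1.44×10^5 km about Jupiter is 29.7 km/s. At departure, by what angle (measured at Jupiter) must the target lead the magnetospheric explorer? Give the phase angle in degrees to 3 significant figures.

From the circular-orbit relation v² = μ/r at r = 1.44×10^5 km: μ = v²r = (29.7)² × 1.44×10^5 = 1.27021×10^8 km³/s².
Semi-major axis of the transfer orbit: a_t = (1.440×10^5 + 9.370×10^5)/2 = 5.405×10^5 km.
Transfer time t = π√(a_t³/μ) = 1.1077×10^5 s.
The target's mean motion on its circular orbit is ω₂ = √(μ/r₂³) = 1.2426×10^-5 rad/s.
Angle swept by the target during transfer: ω₂·t = 1.3764 rad = 78.86°.
The magnetospheric explorer traverses 180° on the transfer ellipse, so the target must lead by 180° − 78.86° = 101°.

φ = 101°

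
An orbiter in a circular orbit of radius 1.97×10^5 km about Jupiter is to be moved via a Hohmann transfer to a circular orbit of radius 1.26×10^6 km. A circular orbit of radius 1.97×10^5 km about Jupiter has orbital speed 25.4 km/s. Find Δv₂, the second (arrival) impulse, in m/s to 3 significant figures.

Δv₂ = 4820 m/s

From the circular-orbit relation v² = μ/r at r = 1.97×10^5 km: μ = v²r = (25.4)² × 1.97×10^5 = 1.27097×10^8 km³/s².
The Hohmann ellipse has a_t = (r₁ + r₂)/2 = 7.285×10^5 km.
On the circular orbit at r = 1.260×10^6 km, v_c = √(μ/r) = 10.0434 km/s.
Vis-viva on the transfer ellipse at r = 1.260×10^6 km gives v_t = √[μ(2/r − 1/a_t)] = 5.22276 km/s.
Δv₂ = |v_t − v_c| = |5.22276 − 10.0434| = 4.821 km/s.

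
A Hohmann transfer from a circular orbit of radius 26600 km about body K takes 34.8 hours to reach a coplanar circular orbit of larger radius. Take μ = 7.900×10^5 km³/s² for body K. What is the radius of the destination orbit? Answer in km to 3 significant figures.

r₂ = 1.89×10^5 km

Transfer time t = 34.8 hours = 1.2528×10^5 s, and t = π√(a_t³/μ).
So a_t = (μ t²/π²)^(1/3) = (7.900×10^5 × (1.2528×10^5)² / π²)^(1/3) = 1.0790×10^5 km.
Since a_t = (r₁ + r₂)/2, r₂ = 2a_t − r₁ = 2×1.0790×10^5 − 26600 = 1.892×10^5 km.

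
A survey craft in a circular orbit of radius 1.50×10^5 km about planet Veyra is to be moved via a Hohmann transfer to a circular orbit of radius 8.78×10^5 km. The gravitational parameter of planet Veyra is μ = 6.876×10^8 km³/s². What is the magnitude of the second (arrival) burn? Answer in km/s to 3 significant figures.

Δv₂ = 12.9 km/s

Semi-major axis of the transfer orbit: a_t = (1.500×10^5 + 8.780×10^5)/2 = 5.140×10^5 km.
On the circular orbit at r = 8.780×10^5 km, v_c = √(μ/r) = 27.985 km/s.
Vis-viva on the transfer ellipse at r = 8.780×10^5 km gives v_t = √[μ(2/r − 1/a_t)] = 15.118 km/s.
Δv₂ = |v_t − v_c| = |15.118 − 27.985| = 12.87 km/s.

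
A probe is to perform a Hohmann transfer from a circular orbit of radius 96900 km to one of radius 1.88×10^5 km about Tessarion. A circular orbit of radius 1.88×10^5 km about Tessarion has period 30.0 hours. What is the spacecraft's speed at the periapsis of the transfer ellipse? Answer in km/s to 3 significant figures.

v = 17.5 km/s

From Kepler's third law T² = 4π²r³/μ at r = 1.88×10^5 km, T = 30.0 hours = 30.0 × 3600 s = 1.080×10^5 s: μ = 4π²r³/T² = 2.24898×10^7 km³/s².
Semi-major axis of the transfer orbit: a_t = (96900 + 1.880×10^5)/2 = 1.4245×10^5 km.
At periapsis, r = 96900 km.
Applying v² = μ(2/r − 1/a_t): v = 17.50 km/s.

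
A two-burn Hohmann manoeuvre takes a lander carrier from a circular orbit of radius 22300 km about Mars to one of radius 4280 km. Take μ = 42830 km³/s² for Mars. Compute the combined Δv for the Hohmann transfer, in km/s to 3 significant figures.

Δv = 1.53 km/s

Semi-major axis of the transfer orbit: a_t = (22300 + 4280)/2 = 13290 km.
At r₁ the circular-orbit speed is v₁ = √(μ/r₁) = 1.3859 km/s.
On the transfer ellipse at r₁, vis-viva gives v_a = √[μ(2/r₁ − 1/a_t)] = 0.78647 km/s.
First burn Δv₁ = |v_a − v₁| = 0.5994 km/s.
At r₂, v₂ = √(μ/r₂) = 3.1634 km/s.
Transfer-orbit speed at r₂: v_p = √[μ(2/r₂ − 1/a_t)] = 4.0977 km/s.
Second burn Δv₂ = |v₂ − v_p| = 0.9343 km/s.
Δv = Δv₁ + Δv₂ = 0.5994 + 0.9343 = 1.534 km/s.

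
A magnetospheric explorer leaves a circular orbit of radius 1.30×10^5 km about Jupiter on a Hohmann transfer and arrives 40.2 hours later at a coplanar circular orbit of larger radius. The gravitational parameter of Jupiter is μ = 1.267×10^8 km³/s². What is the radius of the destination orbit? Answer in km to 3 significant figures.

Transfer time t = 40.2 hours = 1.4472×10^5 s, and t = π√(a_t³/μ).
So a_t = (μ t²/π²)^(1/3) = (1.267×10^8 × (1.4472×10^5)² / π²)^(1/3) = 6.4542×10^5 km.
Since a_t = (r₁ + r₂)/2, r₂ = 2a_t − r₁ = 2×6.4542×10^5 − 1.300×10^5 = 1.16084×10^6 km.

r₂ = 1.16×10^6 km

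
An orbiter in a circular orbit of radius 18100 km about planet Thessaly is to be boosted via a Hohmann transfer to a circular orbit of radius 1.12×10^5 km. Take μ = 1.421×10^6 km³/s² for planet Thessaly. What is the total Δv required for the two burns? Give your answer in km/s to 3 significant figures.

Δv = 4.45 km/s

The Hohmann ellipse has a_t = (r₁ + r₂)/2 = 65050 km.
Circular speed at r₁: v₁ = √(μ/r₁) = √(1.421×10^6/18100) = 8.86049 km/s.
On the transfer ellipse at r₁, vis-viva gives v_p = √[μ(2/r₁ − 1/a_t)] = 11.6263 km/s.
First burn Δv₁ = |v_p − v₁| = 2.766 km/s.
At r₂, v₂ = √(μ/r₂) = 3.562 km/s.
Transfer-orbit speed at r₂: v_a = √[μ(2/r₂ − 1/a_t)] = 1.879 km/s.
Second burn Δv₂ = |v₂ − v_a| = 1.683 km/s.
Total Δv = Δv₁ + Δv₂ = 4.449 km/s.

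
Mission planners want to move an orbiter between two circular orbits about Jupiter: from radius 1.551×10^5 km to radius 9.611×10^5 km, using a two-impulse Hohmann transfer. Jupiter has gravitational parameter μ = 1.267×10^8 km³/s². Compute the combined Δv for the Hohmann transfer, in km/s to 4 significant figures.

Δv = 14.35 km/s

Semi-major axis of the transfer orbit: a_t = (1.551×10^5 + 9.611×10^5)/2 = 5.581×10^5 km.
Circular speed at r₁: v₁ = √(μ/r₁) = √(1.267×10^8/1.551×10^5) = 28.58133 km/s.
On the transfer ellipse at r₁, vis-viva gives v_p = √[μ(2/r₁ − 1/a_t)] = 37.50686 km/s.
First burn Δv₁ = |v_p − v₁| = 8.9255 km/s.
At r₂, v₂ = √(μ/r₂) = 11.48164 km/s.
Transfer-orbit speed at r₂: v_a = √[μ(2/r₂ − 1/a_t)] = 6.052766 km/s.
Second burn Δv₂ = |v₂ − v_a| = 5.4289 km/s.
Δv = Δv₁ + Δv₂ = 8.9255 + 5.4289 = 14.35 km/s.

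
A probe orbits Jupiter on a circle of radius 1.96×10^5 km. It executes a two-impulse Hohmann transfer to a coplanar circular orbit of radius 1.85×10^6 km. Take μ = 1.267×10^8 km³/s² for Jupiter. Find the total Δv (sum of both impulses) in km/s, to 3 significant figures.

Δv = 13.4 km/s

Semi-major axis of the transfer orbit: a_t = (1.960×10^5 + 1.850×10^6)/2 = 1.023×10^6 km.
Circular speed at r₁: v₁ = √(μ/r₁) = √(1.267×10^8/1.960×10^5) = 25.425 km/s.
Transfer-orbit speed at r₁ (v² = μ(2/r − 1/a)): v_p = √[μ(2/r₁ − 1/a_t)] = 34.191 km/s.
First burn Δv₁ = |v_p − v₁| = 8.766 km/s.
At r₂, v₂ = √(μ/r₂) = 8.2757 km/s.
Transfer-orbit speed at r₂: v_a = √[μ(2/r₂ − 1/a_t)] = 3.6224 km/s.
Second burn Δv₂ = |v₂ − v_a| = 4.653 km/s.
Δv = Δv₁ + Δv₂ = 8.766 + 4.653 = 13.42 km/s.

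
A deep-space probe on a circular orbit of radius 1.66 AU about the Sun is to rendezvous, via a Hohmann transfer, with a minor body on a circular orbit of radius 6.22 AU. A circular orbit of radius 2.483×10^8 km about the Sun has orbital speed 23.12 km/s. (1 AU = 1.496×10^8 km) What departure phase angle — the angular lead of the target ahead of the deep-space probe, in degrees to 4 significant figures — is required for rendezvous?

φ = 89.25°

From the circular-orbit relation v² = μ/r at r = 2.483×10^8 km: μ = v²r = (23.12)² × 2.483×10^8 = 1.32725×10^11 km³/s².
In km: r₁ = 1.66 × 1.496×10^8 = 2.48336×10^8 km; r₂ = 6.22 × 1.496×10^8 = 9.30512×10^8 km.
Semi-major axis of the transfer orbit: a_t = (2.48336×10^8 + 9.30512×10^8)/2 = 5.89424×10^8 km.
Transfer time t = π√(a_t³/μ) = 1.2340×10^8 s.
The target's mean motion on its circular orbit is ω₂ = √(μ/r₂³) = 1.2835×10^-8 rad/s.
Angle swept by the target during transfer: ω₂·t = 1.5838 rad = 90.75°.
The deep-space probe traverses 180° on the transfer ellipse, so the target must lead by 180° − 90.75° = 89.25°.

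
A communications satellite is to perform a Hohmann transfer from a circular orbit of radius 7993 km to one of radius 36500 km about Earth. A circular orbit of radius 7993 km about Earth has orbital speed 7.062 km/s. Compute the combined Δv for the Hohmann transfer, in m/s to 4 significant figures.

Δv = 3308 m/s

From the circular-orbit relation v² = μ/r at r = 7993 km: μ = v²r = (7.062)² × 7993 = 3.98626×10^5 km³/s².
The Hohmann ellipse has a_t = (r₁ + r₂)/2 = 22246.5 km.
At r₁ the circular-orbit speed is v₁ = √(μ/r₁) = 7.062 km/s.
Transfer-orbit speed at r₁ (vis-viva equation): v_p = √[μ(2/r₁ − 1/a_t)] = 9.046 km/s.
First burn Δv₁ = |v_p − v₁| = 1.984 km/s.
Circular speed at r₂: v₂ = √(μ/r₂) = 3.305 km/s.
Transfer-orbit speed at r₂: v_a = √[μ(2/r₂ − 1/a_t)] = 1.981 km/s.
Second burn Δv₂ = |v₂ − v_a| = 1.324 km/s.
Total Δv = Δv₁ + Δv₂ = 3.308 km/s.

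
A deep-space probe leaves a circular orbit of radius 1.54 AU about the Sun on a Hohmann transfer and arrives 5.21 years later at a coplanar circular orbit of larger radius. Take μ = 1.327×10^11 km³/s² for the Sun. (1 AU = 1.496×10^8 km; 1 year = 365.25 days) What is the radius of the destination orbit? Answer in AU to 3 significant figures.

r₂ = 8.00 AU

In km: r₁ = 1.54 × 1.496×10^8 = 2.30384×10^8 km.
Transfer time t = 5.21 years × 365.25 × 86400 s = 1.64415096×10^8 s, and t = π√(a_t³/μ).
So a_t = (μ t²/π²)^(1/3) = (1.327×10^11 × (1.64415096×10^8)² / π²)^(1/3) = 7.1365×10^8 km.
Since a_t = (r₁ + r₂)/2, r₂ = 2a_t − r₁ = 2×7.1365×10^8 − 2.30384×10^8 = 1.196916×10^9 km.
In AU: r₂ = 1.196916×10^9 / 1.496×10^8 = 8.00 AU.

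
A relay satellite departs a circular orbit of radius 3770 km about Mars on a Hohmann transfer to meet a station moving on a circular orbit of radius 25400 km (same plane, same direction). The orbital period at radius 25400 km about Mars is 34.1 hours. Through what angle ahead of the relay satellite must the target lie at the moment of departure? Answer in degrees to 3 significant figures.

φ = 102°

From Kepler's third law T² = 4π²r³/μ at r = 25400 km, T = 34.1 hours = 34.1 × 3600 s = 1.2276×10^5 s: μ = 4π²r³/T² = 42928.6 km³/s².
The Hohmann ellipse has a_t = (r₁ + r₂)/2 = 14585 km.
The half-period of the transfer ellipse is t = π√(a_t³/μ) = 26710 s.
Target angular speed ω₂ = √(μ/r₂³) = 5.118×10^-5 rad/s.
Angle swept by the target during transfer: ω₂·t = 1.367 rad = 78.32°.
Arrival is 180° from departure on the ellipse, so φ = 180° − 78.32° = 102°.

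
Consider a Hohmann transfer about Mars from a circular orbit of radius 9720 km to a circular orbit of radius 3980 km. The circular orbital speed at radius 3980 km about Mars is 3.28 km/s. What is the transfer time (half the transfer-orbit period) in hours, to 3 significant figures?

From the circular-orbit relation v² = μ/r at r = 3980 km: μ = v²r = (3.28)² × 3980 = 42818.4 km³/s².
Transfer-ellipse semi-major axis a_t = (r₁ + r₂)/2 = (9720 + 3980)/2 = 6850 km.
Transfer time t = π√(a_t³/μ) = π√((6850)³ / 42818.4) = 8607 s.
Converting: 8607 s ÷ 3600 s/hour = 2.39 hours.

t = 2.39 hours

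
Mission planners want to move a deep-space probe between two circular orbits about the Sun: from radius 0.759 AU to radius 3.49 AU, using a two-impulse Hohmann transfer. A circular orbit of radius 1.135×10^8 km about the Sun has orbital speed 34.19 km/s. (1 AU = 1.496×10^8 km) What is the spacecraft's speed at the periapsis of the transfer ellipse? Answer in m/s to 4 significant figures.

From the circular-orbit relation v² = μ/r at r = 1.135×10^8 km: μ = v²r = (34.19)² × 1.135×10^8 = 1.32677×10^11 km³/s².
In km: r₁ = 0.759 × 1.496×10^8 = 1.135464×10^8 km; r₂ = 3.49 × 1.496×10^8 = 5.22104×10^8 km.
Transfer-ellipse semi-major axis a_t = (r₁ + r₂)/2 = (1.135464×10^8 + 5.22104×10^8)/2 = 3.178252×10^8 km.
The periapsis of the transfer ellipse is at r = 1.135464×10^8 km.
From the vis-viva equation, v = √[μ(2/r − 1/a_t)] = 43.81 km/s.

v = 43810 m/s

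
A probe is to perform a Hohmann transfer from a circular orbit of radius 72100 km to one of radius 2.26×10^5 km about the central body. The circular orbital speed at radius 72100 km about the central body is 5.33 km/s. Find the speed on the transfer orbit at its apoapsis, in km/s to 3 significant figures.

v = 2.09 km/s

From the circular-orbit relation v² = μ/r at r = 72100 km: μ = v²r = (5.33)² × 72100 = 2.04828×10^6 km³/s².
Transfer-ellipse semi-major axis a_t = (r₁ + r₂)/2 = (72100 + 2.260×10^5)/2 = 1.4905×10^5 km.
The apoapsis of the transfer ellipse is at r = 2.260×10^5 km.
Applying v² = μ(2/r − 1/a_t): v = 2.094 km/s.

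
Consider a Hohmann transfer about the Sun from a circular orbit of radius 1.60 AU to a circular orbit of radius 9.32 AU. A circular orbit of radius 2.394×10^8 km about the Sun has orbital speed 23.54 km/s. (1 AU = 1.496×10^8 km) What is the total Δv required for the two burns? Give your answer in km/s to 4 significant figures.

Δv = 11.69 km/s

From the circular-orbit relation v² = μ/r at r = 2.394×10^8 km: μ = v²r = (23.54)² × 2.394×10^8 = 1.32659×10^11 km³/s².
In km: r₁ = 1.60 × 1.496×10^8 = 2.3936×10^8 km; r₂ = 9.32 × 1.496×10^8 = 1.394272×10^9 km.
Transfer-ellipse semi-major axis a_t = (r₁ + r₂)/2 = (2.3936×10^8 + 1.394272×10^9)/2 = 8.16816×10^8 km.
At r₁ the circular-orbit speed is v₁ = √(μ/r₁) = 23.542 km/s.
On the transfer ellipse at r₁, v² = μ(2/r − 1/a) gives v_p = √[μ(2/r₁ − 1/a_t)] = 30.758 km/s.
First burn Δv₁ = |v_p − v₁| = 7.216 km/s.
Circular speed at r₂: v₂ = √(μ/r₂) = 9.754 km/s.
Transfer-orbit speed at r₂: v_a = √[μ(2/r₂ − 1/a_t)] = 5.280 km/s.
Second burn Δv₂ = |v₂ − v_a| = 4.474 km/s.
Total Δv = Δv₁ + Δv₂ = 11.69 km/s.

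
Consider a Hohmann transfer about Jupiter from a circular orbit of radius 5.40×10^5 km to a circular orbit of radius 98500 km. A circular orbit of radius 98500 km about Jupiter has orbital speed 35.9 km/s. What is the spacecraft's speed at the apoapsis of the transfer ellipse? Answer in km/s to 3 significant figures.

v = 8.52 km/s

From the circular-orbit relation v² = μ/r at r = 98500 km: μ = v²r = (35.9)² × 98500 = 1.26948×10^8 km³/s².
Semi-major axis of the transfer orbit: a_t = (5.400×10^5 + 98500)/2 = 3.1925×10^5 km.
The apoapsis of the transfer ellipse is at r = 5.400×10^5 km.
Vis-viva: v = √[μ(2/r − 1/a_t)] = √[1.26948×10^8 × (2/5.400×10^5 − 1/3.1925×10^5)] = 8.517 km/s.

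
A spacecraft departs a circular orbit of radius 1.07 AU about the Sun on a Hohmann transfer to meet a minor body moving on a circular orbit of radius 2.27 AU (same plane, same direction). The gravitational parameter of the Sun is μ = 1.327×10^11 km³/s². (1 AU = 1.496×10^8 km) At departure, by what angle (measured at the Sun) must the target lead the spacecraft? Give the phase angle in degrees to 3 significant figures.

φ = 66.4°

In km: r₁ = 1.07 × 1.496×10^8 = 1.60072×10^8 km; r₂ = 2.27 × 1.496×10^8 = 3.39592×10^8 km.
Semi-major axis of the transfer orbit: a_t = (1.60072×10^8 + 3.39592×10^8)/2 = 2.49832×10^8 km.
The half-period of the transfer ellipse is t = π√(a_t³/μ) = 3.4055×10^7 s.
The target's mean motion on its circular orbit is ω₂ = √(μ/r₂³) = 5.8210×10^-8 rad/s.
Angle swept by the target during transfer: ω₂·t = 1.982 rad = 113.6°.
The spacecraft traverses 180° on the transfer ellipse, so the target must lead by 180° − 113.6° = 66.4°.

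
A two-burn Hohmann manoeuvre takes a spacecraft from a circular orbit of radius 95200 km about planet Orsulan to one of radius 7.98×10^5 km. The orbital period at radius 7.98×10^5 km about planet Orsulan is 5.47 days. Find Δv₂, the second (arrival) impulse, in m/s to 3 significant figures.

Δv₂ = 5710 m/s

From Kepler's third law T² = 4π²r³/μ at r = 7.98×10^5 km, T = 5.47 days = 5.47 × 86400 s = 4.72608×10^5 s: μ = 4π²r³/T² = 8.98186×10^7 km³/s².
Transfer-ellipse semi-major axis a_t = (r₁ + r₂)/2 = (95200 + 7.980×10^5)/2 = 4.466×10^5 km.
On the circular orbit at r = 7.980×10^5 km, v_c = √(μ/r) = 10.609 km/s.
Transfer-orbit speed at the same r (vis-viva, a = a_t): v_t = √[μ(2/r − 1/a_t)] = 4.8982 km/s.
Δv₂ = |v_t − v_c| = |4.8982 − 10.609| = 5.711 km/s.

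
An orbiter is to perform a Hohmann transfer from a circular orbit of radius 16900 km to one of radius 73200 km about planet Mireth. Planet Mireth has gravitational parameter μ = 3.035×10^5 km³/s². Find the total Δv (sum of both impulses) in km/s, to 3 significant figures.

Semi-major axis of the transfer orbit: a_t = (16900 + 73200)/2 = 45050 km.
At r₁ the circular-orbit speed is v₁ = √(μ/r₁) = 4.238 km/s.
Transfer-orbit speed at r₁ (vis-viva): v_p = √[μ(2/r₁ − 1/a_t)] = 5.402 km/s.
First burn Δv₁ = |v_p − v₁| = 1.164 km/s.
At r₂, v₂ = √(μ/r₂) = 2.03622 km/s.
Transfer-orbit speed at r₂: v_a = √[μ(2/r₂ − 1/a_t)] = 1.24715 km/s.
Second burn Δv₂ = |v₂ − v_a| = 0.7891 km/s.
Δv = Δv₁ + Δv₂ = 1.164 + 0.7891 = 1.953 km/s.

Δv = 1.95 km/s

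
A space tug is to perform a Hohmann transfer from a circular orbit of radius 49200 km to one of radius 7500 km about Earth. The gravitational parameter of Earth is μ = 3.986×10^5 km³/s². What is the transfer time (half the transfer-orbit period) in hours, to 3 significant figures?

Semi-major axis of the transfer orbit: a_t = (49200 + 7500)/2 = 28350 km.
Half the transfer-orbit period gives t = π√(a_t³/μ) = 23750 s.
Converting: 23750 s ÷ 3600 s/hour = 6.60 hours.

t = 6.60 hours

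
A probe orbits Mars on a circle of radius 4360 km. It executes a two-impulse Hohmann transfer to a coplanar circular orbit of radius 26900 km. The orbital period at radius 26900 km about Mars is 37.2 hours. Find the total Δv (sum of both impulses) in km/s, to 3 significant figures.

From Kepler's third law T² = 4π²r³/μ at r = 26900 km, T = 37.2 hours = 37.2 × 3600 s = 1.3392×10^5 s: μ = 4π²r³/T² = 42847.5 km³/s².
Transfer-ellipse semi-major axis a_t = (r₁ + r₂)/2 = (4360 + 26900)/2 = 15630 km.
At r₁ the circular-orbit speed is v₁ = √(μ/r₁) = 3.1349 km/s.
Transfer-orbit speed at r₁ (v² = μ(2/r − 1/a)): v_p = √[μ(2/r₁ − 1/a_t)] = 4.1126 km/s.
First burn Δv₁ = |v_p − v₁| = 0.9777 km/s.
At r₂, v₂ = √(μ/r₂) = 1.2621 km/s.
Transfer-orbit speed at r₂: v_a = √[μ(2/r₂ − 1/a_t)] = 0.66658 km/s.
Second burn Δv₂ = |v₂ − v_a| = 0.5955 km/s.
Total Δv = Δv₁ + Δv₂ = 1.573 km/s.

Δv = 1.57 km/s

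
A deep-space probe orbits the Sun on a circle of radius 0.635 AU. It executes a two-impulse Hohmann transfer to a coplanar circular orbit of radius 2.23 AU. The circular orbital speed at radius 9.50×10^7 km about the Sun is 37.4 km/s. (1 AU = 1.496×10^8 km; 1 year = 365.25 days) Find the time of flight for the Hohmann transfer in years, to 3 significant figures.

From the circular-orbit relation v² = μ/r at r = 9.50×10^7 km: μ = v²r = (37.4)² × 9.50×10^7 = 1.32882×10^11 km³/s².
In km: r₁ = 0.635 × 1.496×10^8 = 9.4996×10^7 km; r₂ = 2.23 × 1.496×10^8 = 3.33608×10^8 km.
The Hohmann ellipse has a_t = (r₁ + r₂)/2 = 2.14302×10^8 km.
Half the transfer-orbit period gives t = π√(a_t³/μ) = 2.704×10^7 s.
Converting: 2.704×10^7 s ÷ 3.15576×10^7 s/year (365.25 × 86400) = 0.857 years.

t = 0.857 years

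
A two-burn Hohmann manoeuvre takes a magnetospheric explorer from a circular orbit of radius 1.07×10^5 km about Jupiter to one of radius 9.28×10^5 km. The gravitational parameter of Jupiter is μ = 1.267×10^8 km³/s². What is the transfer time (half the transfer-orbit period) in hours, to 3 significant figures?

Transfer-ellipse semi-major axis a_t = (r₁ + r₂)/2 = (1.070×10^5 + 9.280×10^5)/2 = 5.175×10^5 km.
Transfer time t = π√(a_t³/μ) = π√((5.175×10^5)³ / 1.267×10^8) = 1.039×10^5 s.
Converting: 1.039×10^5 s ÷ 3600 s/hour = 28.9 hours.

t = 28.9 hours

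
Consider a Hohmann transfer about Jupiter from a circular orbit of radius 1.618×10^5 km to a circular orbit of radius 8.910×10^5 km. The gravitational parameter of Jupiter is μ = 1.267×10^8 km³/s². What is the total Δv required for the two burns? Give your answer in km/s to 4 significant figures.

Δv = 13.74 km/s

The Hohmann ellipse has a_t = (r₁ + r₂)/2 = 5.264×10^5 km.
At r₁ the circular-orbit speed is v₁ = √(μ/r₁) = 27.9833 km/s.
On the transfer ellipse at r₁, vis-viva equation gives v_p = √[μ(2/r₁ − 1/a_t)] = 36.4066 km/s.
First burn Δv₁ = |v_p − v₁| = 8.423 km/s.
At r₂, v₂ = √(μ/r₂) = 11.925 km/s.
Transfer-orbit speed at r₂: v_a = √[μ(2/r₂ − 1/a_t)] = 6.6112 km/s.
Second burn Δv₂ = |v₂ − v_a| = 5.314 km/s.
Δv = Δv₁ + Δv₂ = 8.423 + 5.314 = 13.74 km/s.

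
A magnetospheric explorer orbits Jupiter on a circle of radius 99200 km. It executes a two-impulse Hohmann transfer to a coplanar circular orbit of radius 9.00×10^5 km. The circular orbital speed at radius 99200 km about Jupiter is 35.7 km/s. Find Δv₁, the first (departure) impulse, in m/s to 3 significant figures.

Δv₁ = 12200 m/s

From the circular-orbit relation v² = μ/r at r = 99200 km: μ = v²r = (35.7)² × 99200 = 1.26429×10^8 km³/s².
Transfer-ellipse semi-major axis a_t = (r₁ + r₂)/2 = (99200 + 9.000×10^5)/2 = 4.996×10^5 km.
Circular speed at r = 99200 km: v_c = √(μ/r) = 35.70 km/s.
Transfer-orbit speed at the same r (vis-viva, a = a_t): v_t = √[μ(2/r − 1/a_t)] = 47.92 km/s.
Δv₁ = |v_t − v_c| = |47.92 − 35.70| = 12.22 km/s.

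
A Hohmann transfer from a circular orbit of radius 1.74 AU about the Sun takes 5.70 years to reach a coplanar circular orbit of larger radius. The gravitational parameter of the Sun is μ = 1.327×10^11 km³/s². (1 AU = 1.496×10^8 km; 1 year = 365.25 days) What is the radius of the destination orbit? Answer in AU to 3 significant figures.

r₂ = 8.39 AU

In km: r₁ = 1.74 × 1.496×10^8 = 2.60304×10^8 km.
Transfer time t = 5.70 years × 365.25 × 86400 s = 1.7987832×10^8 s, and t = π√(a_t³/μ).
So a_t = (μ t²/π²)^(1/3) = (1.327×10^11 × (1.7987832×10^8)² / π²)^(1/3) = 7.5772×10^8 km.
Since a_t = (r₁ + r₂)/2, r₂ = 2a_t − r₁ = 2×7.5772×10^8 − 2.60304×10^8 = 1.255136×10^9 km.
In AU: r₂ = 1.255136×10^9 / 1.496×10^8 = 8.39 AU.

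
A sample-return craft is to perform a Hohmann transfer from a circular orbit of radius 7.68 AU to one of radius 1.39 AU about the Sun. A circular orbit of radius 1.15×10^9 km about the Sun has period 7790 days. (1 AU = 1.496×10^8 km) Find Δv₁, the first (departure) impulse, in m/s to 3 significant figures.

Δv₁ = 4790 m/s

From Kepler's third law T² = 4π²r³/μ at r = 1.15×10^9 km, T = 7790 days = 7790 × 86400 s = 6.73056×10^8 s: μ = 4π²r³/T² = 1.32541×10^11 km³/s².
In km: r₁ = 7.68 × 1.496×10^8 = 1.148928×10^9 km; r₂ = 1.39 × 1.496×10^8 = 2.07944×10^8 km.
Transfer-ellipse semi-major axis a_t = (r₁ + r₂)/2 = (1.148928×10^9 + 2.07944×10^8)/2 = 6.78436×10^8 km.
Circular speed at r = 1.148928×10^9 km: v_c = √(μ/r) = 10.74 km/s.
Vis-viva on the transfer ellipse at r = 1.148928×10^9 km gives v_t = √[μ(2/r − 1/a_t)] = 5.946 km/s.
Δv₁ = |v_t − v_c| = |5.946 − 10.74| = 4.794 km/s.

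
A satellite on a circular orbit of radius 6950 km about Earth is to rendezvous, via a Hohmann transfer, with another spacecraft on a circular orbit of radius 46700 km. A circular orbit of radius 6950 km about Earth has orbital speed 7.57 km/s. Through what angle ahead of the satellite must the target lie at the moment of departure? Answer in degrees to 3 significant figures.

From the circular-orbit relation v² = μ/r at r = 6950 km: μ = v²r = (7.57)² × 6950 = 3.98269×10^5 km³/s².
The Hohmann ellipse has a_t = (r₁ + r₂)/2 = 26825 km.
The half-period of the transfer ellipse is t = π√(a_t³/μ) = 21871 s.
The target's mean motion on its circular orbit is ω₂ = √(μ/r₂³) = 6.2534×10^-5 rad/s.
Angle swept by the target during transfer: ω₂·t = 1.3677 rad = 78.36°.
Arrival is 180° from departure on the ellipse, so φ = 180° − 78.36° = 102°.

φ = 102°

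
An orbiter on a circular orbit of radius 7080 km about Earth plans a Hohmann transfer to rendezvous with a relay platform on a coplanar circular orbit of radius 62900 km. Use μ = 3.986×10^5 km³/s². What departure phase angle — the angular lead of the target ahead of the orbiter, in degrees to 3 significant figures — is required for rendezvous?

Transfer-ellipse semi-major axis a_t = (r₁ + r₂)/2 = (7080 + 62900)/2 = 34990 km.
Transfer time t = π√(a_t³/μ) = 32568 s.
Target angular speed ω₂ = √(μ/r₂³) = 4.0021×10^-5 rad/s.
Angle swept by the target during transfer: ω₂·t = 1.3034 rad = 74.68°.
Arrival is 180° from departure on the ellipse, so φ = 180° − 74.68° = 105°.

φ = 105°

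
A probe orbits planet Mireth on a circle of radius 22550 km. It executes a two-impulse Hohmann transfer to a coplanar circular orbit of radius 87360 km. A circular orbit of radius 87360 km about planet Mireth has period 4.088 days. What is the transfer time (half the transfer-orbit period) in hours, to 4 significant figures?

t = 24.48 hours

From Kepler's third law T² = 4π²r³/μ at r = 87360 km, T = 4.088 days = 4.088 × 86400 s = 3.532032×10^5 s: μ = 4π²r³/T² = 2.10983×10^5 km³/s².
Transfer-ellipse semi-major axis a_t = (r₁ + r₂)/2 = (22550 + 87360)/2 = 54955 km.
Transfer time t = π√(a_t³/μ) = π√((54955)³ / 2.10983×10^5) = 88112 s.
Converting: 88112 s ÷ 3600 s/hour = 24.48 hours.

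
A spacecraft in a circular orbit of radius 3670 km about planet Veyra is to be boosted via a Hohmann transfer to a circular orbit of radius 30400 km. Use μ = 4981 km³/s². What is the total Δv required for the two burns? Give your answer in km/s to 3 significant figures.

The Hohmann ellipse has a_t = (r₁ + r₂)/2 = 17035 km.
At r₁ the circular-orbit speed is v₁ = √(μ/r₁) = 1.1650 km/s.
Transfer-orbit speed at r₁ (vis-viva): v_p = √[μ(2/r₁ − 1/a_t)] = 1.5563 km/s.
First burn Δv₁ = |v_p − v₁| = 0.3913 km/s.
Circular speed at r₂: v₂ = √(μ/r₂) = 0.4048 km/s.
Transfer-orbit speed at r₂: v_a = √[μ(2/r₂ − 1/a_t)] = 0.1879 km/s.
Second burn Δv₂ = |v₂ − v_a| = 0.2169 km/s.
Δv = Δv₁ + Δv₂ = 0.3913 + 0.2169 = 0.6082 km/s.

Δv = 0.608 km/s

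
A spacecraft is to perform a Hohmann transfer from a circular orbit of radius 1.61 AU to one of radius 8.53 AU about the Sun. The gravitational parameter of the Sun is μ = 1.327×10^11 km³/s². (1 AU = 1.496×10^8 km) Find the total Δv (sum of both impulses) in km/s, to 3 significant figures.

Δv = 11.4 km/s

In km: r₁ = 1.61 × 1.496×10^8 = 2.40856×10^8 km; r₂ = 8.53 × 1.496×10^8 = 1.276088×10^9 km.
Semi-major axis of the transfer orbit: a_t = (2.40856×10^8 + 1.276088×10^9)/2 = 7.58472×10^8 km.
Circular speed at r₁: v₁ = √(μ/r₁) = √(1.327×10^11/2.40856×10^8) = 23.4724 km/s.
On the transfer ellipse at r₁, vis-viva equation gives v_p = √[μ(2/r₁ − 1/a_t)] = 30.4458 km/s.
First burn Δv₁ = |v_p − v₁| = 6.973 km/s.
Circular speed at r₂: v₂ = √(μ/r₂) = 10.1975 km/s.
Transfer-orbit speed at r₂: v_a = √[μ(2/r₂ − 1/a_t)] = 5.74651 km/s.
Second burn Δv₂ = |v₂ − v_a| = 4.451 km/s.
Δv = Δv₁ + Δv₂ = 6.973 + 4.451 = 11.42 km/s.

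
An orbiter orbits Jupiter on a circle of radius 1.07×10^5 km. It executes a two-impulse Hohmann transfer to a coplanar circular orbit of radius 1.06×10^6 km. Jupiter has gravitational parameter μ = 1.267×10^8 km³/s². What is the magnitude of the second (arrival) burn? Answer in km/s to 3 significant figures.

Δv₂ = 6.25 km/s

Semi-major axis of the transfer orbit: a_t = (1.070×10^5 + 1.060×10^6)/2 = 5.835×10^5 km.
On the circular orbit at r = 1.060×10^6 km, v_c = √(μ/r) = 10.933 km/s.
Vis-viva on the transfer ellipse at r = 1.060×10^6 km gives v_t = √[μ(2/r − 1/a_t)] = 4.6817 km/s.
Δv₂ = |v_t − v_c| = |4.6817 − 10.933| = 6.251 km/s.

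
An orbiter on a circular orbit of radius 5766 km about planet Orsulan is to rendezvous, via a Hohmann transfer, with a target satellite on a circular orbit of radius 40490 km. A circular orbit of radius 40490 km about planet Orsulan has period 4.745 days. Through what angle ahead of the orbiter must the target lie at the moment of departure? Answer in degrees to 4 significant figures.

From Kepler's third law T² = 4π²r³/μ at r = 40490 km, T = 4.745 days = 4.745 × 86400 s = 4.09968×10^5 s: μ = 4π²r³/T² = 15592.0 km³/s².
The Hohmann ellipse has a_t = (r₁ + r₂)/2 = 23128 km.
Transfer time t = π√(a_t³/μ) = 88492.29 s.
Target angular speed ω₂ = √(μ/r₂³) = 1.532604×10^-5 rad/s.
Angle swept by the target during transfer: ω₂·t = 1.35624 rad = 77.71°.
Arrival is 180° from departure on the ellipse, so φ = 180° − 77.71° = 102.3°.

φ = 102.3°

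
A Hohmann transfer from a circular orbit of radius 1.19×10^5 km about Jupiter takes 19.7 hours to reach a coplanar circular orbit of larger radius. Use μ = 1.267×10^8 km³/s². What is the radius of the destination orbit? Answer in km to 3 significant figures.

r₂ = 6.83×10^5 km

Transfer time t = 19.7 hours = 70920 s, and t = π√(a_t³/μ).
So a_t = (μ t²/π²)^(1/3) = (1.267×10^8 × (70920)² / π²)^(1/3) = 4.0118×10^5 km.
Since a_t = (r₁ + r₂)/2, r₂ = 2a_t − r₁ = 2×4.0118×10^5 − 1.190×10^5 = 6.8336×10^5 km.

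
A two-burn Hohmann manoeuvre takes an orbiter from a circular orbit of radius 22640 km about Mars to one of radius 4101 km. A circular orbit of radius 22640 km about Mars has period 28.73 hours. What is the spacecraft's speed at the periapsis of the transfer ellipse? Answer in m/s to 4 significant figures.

v = 4205 m/s

From Kepler's third law T² = 4π²r³/μ at r = 22640 km, T = 28.73 hours = 28.73 × 3600 s = 1.03428×10^5 s: μ = 4π²r³/T² = 42826.5 km³/s².
The Hohmann ellipse has a_t = (r₁ + r₂)/2 = 13370.5 km.
At periapsis, r = 4101 km.
Applying v² = μ(2/r − 1/a_t): v = 4.205 km/s.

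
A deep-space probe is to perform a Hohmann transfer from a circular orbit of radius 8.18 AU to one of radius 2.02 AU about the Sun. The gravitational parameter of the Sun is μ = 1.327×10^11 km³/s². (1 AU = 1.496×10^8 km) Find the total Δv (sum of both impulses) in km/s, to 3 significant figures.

In km: r₁ = 8.18 × 1.496×10^8 = 1.223728×10^9 km; r₂ = 2.02 × 1.496×10^8 = 3.02192×10^8 km.
The Hohmann ellipse has a_t = (r₁ + r₂)/2 = 7.6296×10^8 km.
At r₁ the circular-orbit speed is v₁ = √(μ/r₁) = 10.4134 km/s.
On the transfer ellipse at r₁, vis-viva equation gives v_a = √[μ(2/r₁ − 1/a_t)] = 6.55366 km/s.
First burn Δv₁ = |v_a − v₁| = 3.860 km/s.
Circular speed at r₂: v₂ = √(μ/r₂) = 20.955 km/s.
Transfer-orbit speed at r₂: v_p = √[μ(2/r₂ − 1/a_t)] = 26.539 km/s.
Second burn Δv₂ = |v₂ − v_p| = 5.584 km/s.
Total Δv = Δv₁ + Δv₂ = 9.444 km/s.

Δv = 9.44 km/s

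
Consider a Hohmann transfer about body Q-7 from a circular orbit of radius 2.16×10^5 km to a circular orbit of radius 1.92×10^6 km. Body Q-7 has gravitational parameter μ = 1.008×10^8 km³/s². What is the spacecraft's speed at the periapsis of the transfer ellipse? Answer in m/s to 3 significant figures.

Transfer-ellipse semi-major axis a_t = (r₁ + r₂)/2 = (2.160×10^5 + 1.920×10^6)/2 = 1.068×10^6 km.
The periapsis of the transfer ellipse is at r = 2.160×10^5 km.
Applying v² = μ(2/r − 1/a_t): v = 28.96 km/s.

v = 29000 m/s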